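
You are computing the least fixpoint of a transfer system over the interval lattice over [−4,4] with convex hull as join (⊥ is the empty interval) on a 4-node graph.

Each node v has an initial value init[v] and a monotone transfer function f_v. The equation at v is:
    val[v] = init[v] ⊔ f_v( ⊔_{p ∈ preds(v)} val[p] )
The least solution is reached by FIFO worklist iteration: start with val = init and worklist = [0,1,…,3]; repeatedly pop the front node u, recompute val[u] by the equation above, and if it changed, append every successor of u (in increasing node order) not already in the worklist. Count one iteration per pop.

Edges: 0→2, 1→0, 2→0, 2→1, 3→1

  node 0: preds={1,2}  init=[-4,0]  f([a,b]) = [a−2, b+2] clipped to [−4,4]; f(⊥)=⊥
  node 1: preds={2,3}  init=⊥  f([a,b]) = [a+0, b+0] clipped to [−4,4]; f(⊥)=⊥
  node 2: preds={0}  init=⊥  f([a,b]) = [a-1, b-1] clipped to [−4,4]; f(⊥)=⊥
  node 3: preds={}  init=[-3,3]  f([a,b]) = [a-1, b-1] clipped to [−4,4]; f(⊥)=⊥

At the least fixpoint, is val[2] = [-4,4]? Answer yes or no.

Trace (9 dequeues):
  [1] u=0 | in ⊥ | out [-4,0] | ==
  [2] u=1 | in [-3,3] | out [-3,3] | prev ⊥ | push {0}
  [3] u=2 | in [-4,0] | out [-4,-1] | prev ⊥ | push {1}
  [4] u=3 | in ⊥ | out [-3,3] | ==
  [5] u=0 | in [-4,3] | out [-4,4] | prev [-4,0] | push {2}
  [6] u=1 | in [-4,3] | out [-4,3] | prev [-3,3] | push {0}
  [7] u=2 | in [-4,4] | out [-4,3] | prev [-4,-1] | push {1}
  [8] u=0 | in [-4,3] | out [-4,4] | ==
  [9] u=1 | in [-4,3] | out [-4,3] | ==

Converged values:
  [0] [-4,4]
  [1] [-4,3]
  [2] [-4,3]
  [3] [-3,3]

no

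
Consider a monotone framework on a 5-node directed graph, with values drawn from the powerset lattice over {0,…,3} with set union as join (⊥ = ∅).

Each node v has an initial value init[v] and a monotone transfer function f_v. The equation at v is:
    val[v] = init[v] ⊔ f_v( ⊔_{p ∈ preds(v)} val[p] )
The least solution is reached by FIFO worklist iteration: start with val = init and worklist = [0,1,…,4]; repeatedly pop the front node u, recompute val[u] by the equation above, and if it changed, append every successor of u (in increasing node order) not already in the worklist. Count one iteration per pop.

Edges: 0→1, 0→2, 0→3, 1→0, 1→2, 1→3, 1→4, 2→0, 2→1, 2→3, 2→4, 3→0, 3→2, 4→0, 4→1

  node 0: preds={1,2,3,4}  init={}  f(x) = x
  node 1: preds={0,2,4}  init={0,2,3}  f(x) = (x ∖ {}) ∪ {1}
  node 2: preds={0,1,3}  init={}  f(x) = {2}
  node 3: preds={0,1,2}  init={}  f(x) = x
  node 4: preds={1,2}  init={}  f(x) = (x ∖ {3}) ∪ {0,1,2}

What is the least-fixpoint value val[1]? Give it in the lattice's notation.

{0,1,2,3}

Trace (9 dequeues):
  [1] u=0 | in {0,2,3} | out {0,2,3} | prev {} | push {}
  [2] u=1 | in {0,2,3} | out {0,1,2,3} | prev {0,2,3} | push {0}
  [3] u=2 | in {0,1,2,3} | out {2} | prev {} | push {1}
  [4] u=3 | in {0,1,2,3} | out {0,1,2,3} | prev {} | push {2}
  [5] u=4 | in {0,1,2,3} | out {0,1,2} | prev {} | push {}
  [6] u=0 | in {0,1,2,3} | out {0,1,2,3} | prev {0,2,3} | push {3}
  [7] u=1 | in {0,1,2,3} | out {0,1,2,3} | ==
  [8] u=2 | in {0,1,2,3} | out {2} | ==
  [9] u=3 | in {0,1,2,3} | out {0,1,2,3} | ==

Converged values:
  [0] {0,1,2,3}
  [1] {0,1,2,3}
  [2] {2}
  [3] {0,1,2,3}
  [4] {0,1,2}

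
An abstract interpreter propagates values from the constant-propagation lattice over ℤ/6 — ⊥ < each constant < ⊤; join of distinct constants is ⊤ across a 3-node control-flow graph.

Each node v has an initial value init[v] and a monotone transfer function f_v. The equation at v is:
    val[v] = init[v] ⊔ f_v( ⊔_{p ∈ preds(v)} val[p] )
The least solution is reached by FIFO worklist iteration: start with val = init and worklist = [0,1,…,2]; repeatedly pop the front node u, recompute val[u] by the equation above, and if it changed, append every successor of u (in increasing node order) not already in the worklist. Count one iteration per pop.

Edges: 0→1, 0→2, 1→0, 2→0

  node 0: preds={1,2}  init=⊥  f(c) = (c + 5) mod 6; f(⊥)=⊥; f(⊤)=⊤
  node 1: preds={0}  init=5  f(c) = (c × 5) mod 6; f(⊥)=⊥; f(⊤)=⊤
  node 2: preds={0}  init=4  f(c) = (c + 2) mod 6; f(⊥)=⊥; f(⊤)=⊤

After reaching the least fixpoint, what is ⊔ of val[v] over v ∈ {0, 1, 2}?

⊤

Iteration log — 4 steps:
  step 1. node 0  ⊔preds=⊤  new=⊤  old=⊥  +wl: 
  step 2. node 1  ⊔preds=⊤  new=⊤  old=5  +wl: 0
  step 3. node 2  ⊔preds=⊤  new=⊤  old=4  +wl: 
  step 4. node 0  ⊔preds=⊤  new=⊤  stable

Least fixpoint reached:
  node 0: ⊤
  node 1: ⊤
  node 2: ⊤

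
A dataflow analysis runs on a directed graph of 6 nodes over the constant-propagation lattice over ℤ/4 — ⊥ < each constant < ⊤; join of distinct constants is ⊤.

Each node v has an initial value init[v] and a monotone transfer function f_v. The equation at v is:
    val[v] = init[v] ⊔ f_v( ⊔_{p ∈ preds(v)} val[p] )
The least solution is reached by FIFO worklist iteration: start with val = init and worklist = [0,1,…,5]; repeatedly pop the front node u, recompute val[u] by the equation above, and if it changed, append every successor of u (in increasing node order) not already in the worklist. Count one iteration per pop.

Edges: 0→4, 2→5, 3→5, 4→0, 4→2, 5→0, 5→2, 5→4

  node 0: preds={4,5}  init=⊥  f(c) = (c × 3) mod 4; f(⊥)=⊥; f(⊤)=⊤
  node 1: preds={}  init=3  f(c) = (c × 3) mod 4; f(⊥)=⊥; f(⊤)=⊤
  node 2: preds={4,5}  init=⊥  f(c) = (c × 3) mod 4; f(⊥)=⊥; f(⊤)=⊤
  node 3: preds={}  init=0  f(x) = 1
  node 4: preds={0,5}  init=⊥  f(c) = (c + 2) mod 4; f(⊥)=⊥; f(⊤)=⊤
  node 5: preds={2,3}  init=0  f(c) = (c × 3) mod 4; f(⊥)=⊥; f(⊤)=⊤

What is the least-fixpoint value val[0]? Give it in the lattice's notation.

⊤

Iteration log — 12 steps:
  step 1. node 0  ⊔preds=0  new=0  old=⊥  +wl: 
  step 2. node 1  ⊔preds=⊥  new=3  stable
  step 3. node 2  ⊔preds=0  new=0  old=⊥  +wl: 
  step 4. node 3  ⊔preds=⊥  new=⊤  old=0  +wl: 
  step 5. node 4  ⊔preds=0  new=2  old=⊥  +wl: 0,2
  step 6. node 5  ⊔preds=⊤  new=⊤  old=0  +wl: 4
  step 7. node 0  ⊔preds=⊤  new=⊤  old=0  +wl: 
  step 8. node 2  ⊔preds=⊤  new=⊤  old=0  +wl: 5
  step 9. node 4  ⊔preds=⊤  new=⊤  old=2  +wl: 0,2
  step 10. node 5  ⊔preds=⊤  new=⊤  stable
  step 11. node 0  ⊔preds=⊤  new=⊤  stable
  step 12. node 2  ⊔preds=⊤  new=⊤  stable

Least fixpoint reached:
  node 0: ⊤
  node 1: 3
  node 2: ⊤
  node 3: ⊤
  node 4: ⊤
  node 5: ⊤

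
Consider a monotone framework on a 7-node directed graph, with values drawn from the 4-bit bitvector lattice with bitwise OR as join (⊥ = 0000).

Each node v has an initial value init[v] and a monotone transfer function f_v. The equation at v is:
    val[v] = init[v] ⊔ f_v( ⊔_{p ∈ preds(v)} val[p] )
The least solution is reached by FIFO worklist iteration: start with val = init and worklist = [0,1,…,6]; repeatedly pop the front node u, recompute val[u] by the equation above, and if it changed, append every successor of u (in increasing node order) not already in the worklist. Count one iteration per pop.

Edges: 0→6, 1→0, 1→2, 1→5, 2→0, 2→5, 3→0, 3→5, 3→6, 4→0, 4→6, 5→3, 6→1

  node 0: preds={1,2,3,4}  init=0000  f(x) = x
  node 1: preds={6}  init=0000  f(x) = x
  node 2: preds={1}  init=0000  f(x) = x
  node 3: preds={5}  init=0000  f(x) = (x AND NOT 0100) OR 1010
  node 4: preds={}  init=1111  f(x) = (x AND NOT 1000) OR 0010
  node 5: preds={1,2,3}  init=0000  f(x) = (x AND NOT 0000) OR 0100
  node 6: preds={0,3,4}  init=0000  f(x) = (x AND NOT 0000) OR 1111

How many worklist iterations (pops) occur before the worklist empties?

18

Worklist (18 pops):
  #1 pop 0: in=1111 → 1111 (was 0000); enqueue []
  #2 pop 1: in=0000 → 0000 (no change)
  #3 pop 2: in=0000 → 0000 (no change)
  #4 pop 3: in=0000 → 1010 (was 0000); enqueue [0]
  #5 pop 4: in=0000 → 1111 (no change)
  #6 pop 5: in=1010 → 1110 (was 0000); enqueue [3]
  #7 pop 6: in=1111 → 1111 (was 0000); enqueue [1]
  #8 pop 0: in=1111 → 1111 (no change)
  #9 pop 3: in=1110 → 1010 (no change)
  #10 pop 1: in=1111 → 1111 (was 0000); enqueue [0,2,5]
  #11 pop 0: in=1111 → 1111 (no change)
  #12 pop 2: in=1111 → 1111 (was 0000); enqueue [0]
  #13 pop 5: in=1111 → 1111 (was 1110); enqueue [3]
  #14 pop 0: in=1111 → 1111 (no change)
  #15 pop 3: in=1111 → 1011 (was 1010); enqueue [0,5,6]
  #16 pop 0: in=1111 → 1111 (no change)
  #17 pop 5: in=1111 → 1111 (no change)
  #18 pop 6: in=1111 → 1111 (no change)

Fixpoint:
  val[0] = 1111
  val[1] = 1111
  val[2] = 1111
  val[3] = 1011
  val[4] = 1111
  val[5] = 1111
  val[6] = 1111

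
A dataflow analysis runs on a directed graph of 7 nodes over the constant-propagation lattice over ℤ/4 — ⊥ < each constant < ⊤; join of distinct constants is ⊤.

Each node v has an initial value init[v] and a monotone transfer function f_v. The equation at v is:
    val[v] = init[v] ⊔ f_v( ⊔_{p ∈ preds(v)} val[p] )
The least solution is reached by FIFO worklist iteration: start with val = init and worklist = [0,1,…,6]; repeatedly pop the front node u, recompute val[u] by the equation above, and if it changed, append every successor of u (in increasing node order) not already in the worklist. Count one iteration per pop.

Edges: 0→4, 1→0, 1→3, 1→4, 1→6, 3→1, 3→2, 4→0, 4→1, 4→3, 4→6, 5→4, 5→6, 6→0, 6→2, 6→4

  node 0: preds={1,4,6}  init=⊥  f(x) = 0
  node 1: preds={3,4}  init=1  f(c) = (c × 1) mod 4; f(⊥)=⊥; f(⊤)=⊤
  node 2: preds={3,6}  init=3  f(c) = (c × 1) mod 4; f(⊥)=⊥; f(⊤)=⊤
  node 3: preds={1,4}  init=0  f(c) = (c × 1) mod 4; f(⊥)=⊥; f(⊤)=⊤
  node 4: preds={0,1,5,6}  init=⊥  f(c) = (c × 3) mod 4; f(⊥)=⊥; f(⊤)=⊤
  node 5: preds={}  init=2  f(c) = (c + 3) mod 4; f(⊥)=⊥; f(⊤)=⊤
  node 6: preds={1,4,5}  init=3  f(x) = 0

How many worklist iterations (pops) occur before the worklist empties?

Worklist (12 pops):
  #1 pop 0: in=⊤ → 0 (was ⊥); enqueue []
  #2 pop 1: in=0 → ⊤ (was 1); enqueue [0]
  #3 pop 2: in=⊤ → ⊤ (was 3); enqueue []
  #4 pop 3: in=⊤ → ⊤ (was 0); enqueue [1,2]
  #5 pop 4: in=⊤ → ⊤ (was ⊥); enqueue [3]
  #6 pop 5: in=⊥ → 2 (no change)
  #7 pop 6: in=⊤ → ⊤ (was 3); enqueue [4]
  #8 pop 0: in=⊤ → 0 (no change)
  #9 pop 1: in=⊤ → ⊤ (no change)
  #10 pop 2: in=⊤ → ⊤ (no change)
  #11 pop 3: in=⊤ → ⊤ (no change)
  #12 pop 4: in=⊤ → ⊤ (no change)

Fixpoint:
  val[0] = 0
  val[1] = ⊤
  val[2] = ⊤
  val[3] = ⊤
  val[4] = ⊤
  val[5] = 2
  val[6] = ⊤

12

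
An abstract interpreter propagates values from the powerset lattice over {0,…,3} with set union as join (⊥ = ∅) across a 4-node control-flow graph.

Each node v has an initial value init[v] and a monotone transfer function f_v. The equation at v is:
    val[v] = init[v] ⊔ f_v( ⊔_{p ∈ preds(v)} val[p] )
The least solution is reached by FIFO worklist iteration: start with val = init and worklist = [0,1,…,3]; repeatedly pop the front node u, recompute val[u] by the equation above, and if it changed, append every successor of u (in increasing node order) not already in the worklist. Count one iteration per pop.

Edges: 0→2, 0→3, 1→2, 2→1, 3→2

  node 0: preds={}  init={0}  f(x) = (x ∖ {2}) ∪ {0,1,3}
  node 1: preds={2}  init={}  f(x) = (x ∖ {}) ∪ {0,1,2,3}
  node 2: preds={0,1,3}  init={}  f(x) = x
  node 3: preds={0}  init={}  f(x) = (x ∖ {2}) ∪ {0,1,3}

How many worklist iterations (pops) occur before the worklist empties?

6

Iteration log — 6 steps:
  step 1. node 0  ⊔preds={}  new={0,1,3}  old={0}  +wl: 
  step 2. node 1  ⊔preds={}  new={0,1,2,3}  old={}  +wl: 
  step 3. node 2  ⊔preds={0,1,2,3}  new={0,1,2,3}  old={}  +wl: 1
  step 4. node 3  ⊔preds={0,1,3}  new={0,1,3}  old={}  +wl: 2
  step 5. node 1  ⊔preds={0,1,2,3}  new={0,1,2,3}  stable
  step 6. node 2  ⊔preds={0,1,2,3}  new={0,1,2,3}  stable

Least fixpoint reached:
  node 0: {0,1,3}
  node 1: {0,1,2,3}
  node 2: {0,1,2,3}
  node 3: {0,1,3}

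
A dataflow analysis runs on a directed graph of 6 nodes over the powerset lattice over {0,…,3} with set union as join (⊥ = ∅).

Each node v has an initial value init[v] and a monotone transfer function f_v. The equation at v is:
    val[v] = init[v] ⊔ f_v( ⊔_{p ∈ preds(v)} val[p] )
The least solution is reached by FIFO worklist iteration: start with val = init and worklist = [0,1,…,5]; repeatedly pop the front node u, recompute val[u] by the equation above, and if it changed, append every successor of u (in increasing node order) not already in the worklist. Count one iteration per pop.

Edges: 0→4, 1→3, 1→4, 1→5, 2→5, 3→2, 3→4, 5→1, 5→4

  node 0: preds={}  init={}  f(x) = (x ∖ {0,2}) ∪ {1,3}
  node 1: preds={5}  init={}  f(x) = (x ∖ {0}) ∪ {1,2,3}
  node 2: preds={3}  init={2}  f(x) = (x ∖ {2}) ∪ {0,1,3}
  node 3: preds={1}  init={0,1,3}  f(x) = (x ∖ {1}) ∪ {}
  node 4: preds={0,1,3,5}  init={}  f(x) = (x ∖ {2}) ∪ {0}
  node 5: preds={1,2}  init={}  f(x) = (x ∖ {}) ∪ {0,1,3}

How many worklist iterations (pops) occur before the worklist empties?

Trace (9 dequeues):
  [1] u=0 | in {} | out {1,3} | prev {} | push {}
  [2] u=1 | in {} | out {1,2,3} | prev {} | push {}
  [3] u=2 | in {0,1,3} | out {0,1,2,3} | prev {2} | push {}
  [4] u=3 | in {1,2,3} | out {0,1,2,3} | prev {0,1,3} | push {2}
  [5] u=4 | in {0,1,2,3} | out {0,1,3} | prev {} | push {}
  [6] u=5 | in {0,1,2,3} | out {0,1,2,3} | prev {} | push {1,4}
  [7] u=2 | in {0,1,2,3} | out {0,1,2,3} | ==
  [8] u=1 | in {0,1,2,3} | out {1,2,3} | ==
  [9] u=4 | in {0,1,2,3} | out {0,1,3} | ==

Converged values:
  [0] {1,3}
  [1] {1,2,3}
  [2] {0,1,2,3}
  [3] {0,1,2,3}
  [4] {0,1,3}
  [5] {0,1,2,3}

9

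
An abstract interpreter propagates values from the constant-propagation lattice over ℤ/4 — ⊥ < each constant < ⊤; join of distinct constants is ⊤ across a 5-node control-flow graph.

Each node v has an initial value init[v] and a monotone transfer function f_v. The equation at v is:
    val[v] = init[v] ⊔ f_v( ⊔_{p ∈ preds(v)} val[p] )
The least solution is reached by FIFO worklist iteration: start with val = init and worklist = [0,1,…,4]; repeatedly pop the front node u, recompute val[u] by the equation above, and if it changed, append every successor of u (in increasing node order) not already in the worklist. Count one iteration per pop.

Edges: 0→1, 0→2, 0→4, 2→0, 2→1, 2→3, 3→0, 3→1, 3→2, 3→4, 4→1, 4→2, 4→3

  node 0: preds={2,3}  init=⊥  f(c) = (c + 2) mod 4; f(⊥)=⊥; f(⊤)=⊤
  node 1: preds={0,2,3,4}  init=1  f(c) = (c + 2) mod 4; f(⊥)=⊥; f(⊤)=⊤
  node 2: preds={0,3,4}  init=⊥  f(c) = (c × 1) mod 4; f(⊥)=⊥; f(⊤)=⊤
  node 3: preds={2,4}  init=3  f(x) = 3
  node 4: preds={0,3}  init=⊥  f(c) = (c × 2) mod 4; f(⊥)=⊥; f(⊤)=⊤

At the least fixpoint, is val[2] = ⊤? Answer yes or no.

Trace (10 dequeues):
  [1] u=0 | in 3 | out 1 | prev ⊥ | push {}
  [2] u=1 | in ⊤ | out ⊤ | prev 1 | push {}
  [3] u=2 | in ⊤ | out ⊤ | prev ⊥ | push {0,1}
  [4] u=3 | in ⊤ | out 3 | ==
  [5] u=4 | in ⊤ | out ⊤ | prev ⊥ | push {2,3}
  [6] u=0 | in ⊤ | out ⊤ | prev 1 | push {4}
  [7] u=1 | in ⊤ | out ⊤ | ==
  [8] u=2 | in ⊤ | out ⊤ | ==
  [9] u=3 | in ⊤ | out 3 | ==
  [10] u=4 | in ⊤ | out ⊤ | ==

Converged values:
  [0] ⊤
  [1] ⊤
  [2] ⊤
  [3] 3
  [4] ⊤

yes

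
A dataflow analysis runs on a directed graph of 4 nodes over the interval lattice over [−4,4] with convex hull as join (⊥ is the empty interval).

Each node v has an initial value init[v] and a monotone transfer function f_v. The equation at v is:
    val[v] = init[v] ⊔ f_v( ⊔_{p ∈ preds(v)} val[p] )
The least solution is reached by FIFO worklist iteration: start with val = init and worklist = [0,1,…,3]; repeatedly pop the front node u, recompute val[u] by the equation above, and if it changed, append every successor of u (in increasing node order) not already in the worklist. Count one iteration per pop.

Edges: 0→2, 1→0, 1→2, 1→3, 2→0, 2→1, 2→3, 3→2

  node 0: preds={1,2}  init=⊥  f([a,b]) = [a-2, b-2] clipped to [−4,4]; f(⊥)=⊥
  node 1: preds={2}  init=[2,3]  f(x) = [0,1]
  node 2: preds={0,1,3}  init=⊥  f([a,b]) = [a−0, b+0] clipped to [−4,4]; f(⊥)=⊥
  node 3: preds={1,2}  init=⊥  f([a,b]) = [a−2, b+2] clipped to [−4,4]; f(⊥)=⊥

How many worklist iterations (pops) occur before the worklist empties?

14

Iteration log — 14 steps:
  step 1. node 0  ⊔preds=[2,3]  new=[0,1]  old=⊥  +wl: 
  step 2. node 1  ⊔preds=⊥  new=[0,3]  old=[2,3]  +wl: 0
  step 3. node 2  ⊔preds=[0,3]  new=[0,3]  old=⊥  +wl: 1
  step 4. node 3  ⊔preds=[0,3]  new=[-2,4]  old=⊥  +wl: 2
  step 5. node 0  ⊔preds=[0,3]  new=[-2,1]  old=[0,1]  +wl: 
  step 6. node 1  ⊔preds=[0,3]  new=[0,3]  stable
  step 7. node 2  ⊔preds=[-2,4]  new=[-2,4]  old=[0,3]  +wl: 0,1,3
  step 8. node 0  ⊔preds=[-2,4]  new=[-4,2]  old=[-2,1]  +wl: 2
  step 9. node 1  ⊔preds=[-2,4]  new=[0,3]  stable
  step 10. node 3  ⊔preds=[-2,4]  new=[-4,4]  old=[-2,4]  +wl: 
  step 11. node 2  ⊔preds=[-4,4]  new=[-4,4]  old=[-2,4]  +wl: 0,1,3
  step 12. node 0  ⊔preds=[-4,4]  new=[-4,2]  stable
  step 13. node 1  ⊔preds=[-4,4]  new=[0,3]  stable
  step 14. node 3  ⊔preds=[-4,4]  new=[-4,4]  stable

Least fixpoint reached:
  node 0: [-4,2]
  node 1: [0,3]
  node 2: [-4,4]
  node 3: [-4,4]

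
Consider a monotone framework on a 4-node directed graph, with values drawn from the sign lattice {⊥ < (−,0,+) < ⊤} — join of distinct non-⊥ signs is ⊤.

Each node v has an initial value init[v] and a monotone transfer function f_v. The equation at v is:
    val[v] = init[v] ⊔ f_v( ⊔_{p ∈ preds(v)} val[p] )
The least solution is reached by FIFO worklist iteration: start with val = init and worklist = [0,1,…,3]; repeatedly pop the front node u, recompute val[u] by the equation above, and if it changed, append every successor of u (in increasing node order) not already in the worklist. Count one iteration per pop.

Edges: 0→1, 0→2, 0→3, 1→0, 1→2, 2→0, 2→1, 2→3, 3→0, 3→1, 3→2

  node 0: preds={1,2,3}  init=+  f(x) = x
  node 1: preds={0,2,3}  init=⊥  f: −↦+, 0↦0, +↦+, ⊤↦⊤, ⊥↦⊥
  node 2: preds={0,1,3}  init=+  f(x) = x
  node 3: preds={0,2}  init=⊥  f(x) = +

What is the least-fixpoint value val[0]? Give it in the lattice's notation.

+

Worklist (7 pops):
  #1 pop 0: in=+ → + (no change)
  #2 pop 1: in=+ → + (was ⊥); enqueue [0]
  #3 pop 2: in=+ → + (no change)
  #4 pop 3: in=+ → + (was ⊥); enqueue [1,2]
  #5 pop 0: in=+ → + (no change)
  #6 pop 1: in=+ → + (no change)
  #7 pop 2: in=+ → + (no change)

Fixpoint:
  val[0] = +
  val[1] = +
  val[2] = +
  val[3] = +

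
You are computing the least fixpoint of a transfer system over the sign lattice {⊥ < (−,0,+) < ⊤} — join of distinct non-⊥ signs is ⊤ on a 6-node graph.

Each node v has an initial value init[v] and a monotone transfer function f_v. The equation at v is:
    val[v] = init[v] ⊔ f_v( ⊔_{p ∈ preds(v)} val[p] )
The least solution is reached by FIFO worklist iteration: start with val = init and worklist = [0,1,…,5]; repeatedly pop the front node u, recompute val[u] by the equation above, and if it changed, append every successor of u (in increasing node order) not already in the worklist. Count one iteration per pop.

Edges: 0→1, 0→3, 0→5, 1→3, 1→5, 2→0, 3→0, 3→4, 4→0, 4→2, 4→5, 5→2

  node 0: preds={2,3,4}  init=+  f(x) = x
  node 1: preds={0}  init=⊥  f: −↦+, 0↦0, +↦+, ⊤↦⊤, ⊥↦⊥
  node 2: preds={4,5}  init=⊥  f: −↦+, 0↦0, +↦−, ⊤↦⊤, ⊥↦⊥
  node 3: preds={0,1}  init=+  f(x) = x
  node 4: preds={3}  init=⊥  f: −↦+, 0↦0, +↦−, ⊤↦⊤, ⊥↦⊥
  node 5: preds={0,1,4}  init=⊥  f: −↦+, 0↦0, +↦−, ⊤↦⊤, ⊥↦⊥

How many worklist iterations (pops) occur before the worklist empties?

16

Worklist (16 pops):
  #1 pop 0: in=+ → + (no change)
  #2 pop 1: in=+ → + (was ⊥); enqueue []
  #3 pop 2: in=⊥ → ⊥ (no change)
  #4 pop 3: in=+ → + (no change)
  #5 pop 4: in=+ → − (was ⊥); enqueue [0,2]
  #6 pop 5: in=⊤ → ⊤ (was ⊥); enqueue []
  #7 pop 0: in=⊤ → ⊤ (was +); enqueue [1,3,5]
  #8 pop 2: in=⊤ → ⊤ (was ⊥); enqueue [0]
  #9 pop 1: in=⊤ → ⊤ (was +); enqueue []
  #10 pop 3: in=⊤ → ⊤ (was +); enqueue [4]
  #11 pop 5: in=⊤ → ⊤ (no change)
  #12 pop 0: in=⊤ → ⊤ (no change)
  #13 pop 4: in=⊤ → ⊤ (was −); enqueue [0,2,5]
  #14 pop 0: in=⊤ → ⊤ (no change)
  #15 pop 2: in=⊤ → ⊤ (no change)
  #16 pop 5: in=⊤ → ⊤ (no change)

Fixpoint:
  val[0] = ⊤
  val[1] = ⊤
  val[2] = ⊤
  val[3] = ⊤
  val[4] = ⊤
  val[5] = ⊤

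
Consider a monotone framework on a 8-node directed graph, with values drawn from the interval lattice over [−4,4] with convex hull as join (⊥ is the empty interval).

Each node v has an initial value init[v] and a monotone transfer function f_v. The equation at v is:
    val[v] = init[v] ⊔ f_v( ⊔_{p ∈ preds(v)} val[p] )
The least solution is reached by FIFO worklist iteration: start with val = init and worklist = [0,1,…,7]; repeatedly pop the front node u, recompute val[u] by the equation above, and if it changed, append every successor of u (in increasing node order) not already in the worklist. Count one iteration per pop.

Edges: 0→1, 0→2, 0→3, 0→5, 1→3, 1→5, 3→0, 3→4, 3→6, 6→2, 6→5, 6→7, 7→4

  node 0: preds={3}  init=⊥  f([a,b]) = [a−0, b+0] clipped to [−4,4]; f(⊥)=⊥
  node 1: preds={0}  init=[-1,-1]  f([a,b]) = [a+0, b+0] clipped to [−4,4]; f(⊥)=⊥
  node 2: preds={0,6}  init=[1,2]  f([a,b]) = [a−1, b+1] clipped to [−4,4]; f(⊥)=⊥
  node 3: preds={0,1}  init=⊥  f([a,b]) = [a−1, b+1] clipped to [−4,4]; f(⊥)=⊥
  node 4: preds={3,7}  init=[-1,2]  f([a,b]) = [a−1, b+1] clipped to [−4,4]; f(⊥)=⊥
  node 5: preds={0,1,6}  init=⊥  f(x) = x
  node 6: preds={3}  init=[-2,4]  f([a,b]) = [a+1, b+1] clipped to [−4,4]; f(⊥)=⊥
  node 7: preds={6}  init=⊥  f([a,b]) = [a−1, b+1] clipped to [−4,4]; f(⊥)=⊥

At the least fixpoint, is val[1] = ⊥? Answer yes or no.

Worklist (43 pops):
  #1 pop 0: in=⊥ → ⊥ (no change)
  #2 pop 1: in=⊥ → [-1,-1] (no change)
  #3 pop 2: in=[-2,4] → [-3,4] (was [1,2]); enqueue []
  #4 pop 3: in=[-1,-1] → [-2,0] (was ⊥); enqueue [0]
  #5 pop 4: in=[-2,0] → [-3,2] (was [-1,2]); enqueue []
  #6 pop 5: in=[-2,4] → [-2,4] (was ⊥); enqueue []
  #7 pop 6: in=[-2,0] → [-2,4] (no change)
  #8 pop 7: in=[-2,4] → [-3,4] (was ⊥); enqueue [4]
  #9 pop 0: in=[-2,0] → [-2,0] (was ⊥); enqueue [1,2,3,5]
  #10 pop 4: in=[-3,4] → [-4,4] (was [-3,2]); enqueue []
  #11 pop 1: in=[-2,0] → [-2,0] (was [-1,-1]); enqueue []
  #12 pop 2: in=[-2,4] → [-3,4] (no change)
  #13 pop 3: in=[-2,0] → [-3,1] (was [-2,0]); enqueue [0,4,6]
  #14 pop 5: in=[-2,4] → [-2,4] (no change)
  #15 pop 0: in=[-3,1] → [-3,1] (was [-2,0]); enqueue [1,2,3,5]
  #16 pop 4: in=[-3,4] → [-4,4] (no change)
  #17 pop 6: in=[-3,1] → [-2,4] (no change)
  #18 pop 1: in=[-3,1] → [-3,1] (was [-2,0]); enqueue []
  #19 pop 2: in=[-3,4] → [-4,4] (was [-3,4]); enqueue []
  #20 pop 3: in=[-3,1] → [-4,2] (was [-3,1]); enqueue [0,4,6]
  #21 pop 5: in=[-3,4] → [-3,4] (was [-2,4]); enqueue []
  #22 pop 0: in=[-4,2] → [-4,2] (was [-3,1]); enqueue [1,2,3,5]
  #23 pop 4: in=[-4,4] → [-4,4] (no change)
  #24 pop 6: in=[-4,2] → [-3,4] (was [-2,4]); enqueue [7]
  #25 pop 1: in=[-4,2] → [-4,2] (was [-3,1]); enqueue []
  #26 pop 2: in=[-4,4] → [-4,4] (no change)
  #27 pop 3: in=[-4,2] → [-4,3] (was [-4,2]); enqueue [0,4,6]
  #28 pop 5: in=[-4,4] → [-4,4] (was [-3,4]); enqueue []
  #29 pop 7: in=[-3,4] → [-4,4] (was [-3,4]); enqueue []
  #30 pop 0: in=[-4,3] → [-4,3] (was [-4,2]); enqueue [1,2,3,5]
  #31 pop 4: in=[-4,4] → [-4,4] (no change)
  #32 pop 6: in=[-4,3] → [-3,4] (no change)
  #33 pop 1: in=[-4,3] → [-4,3] (was [-4,2]); enqueue []
  #34 pop 2: in=[-4,4] → [-4,4] (no change)
  #35 pop 3: in=[-4,3] → [-4,4] (was [-4,3]); enqueue [0,4,6]
  #36 pop 5: in=[-4,4] → [-4,4] (no change)
  #37 pop 0: in=[-4,4] → [-4,4] (was [-4,3]); enqueue [1,2,3,5]
  #38 pop 4: in=[-4,4] → [-4,4] (no change)
  #39 pop 6: in=[-4,4] → [-3,4] (no change)
  #40 pop 1: in=[-4,4] → [-4,4] (was [-4,3]); enqueue []
  #41 pop 2: in=[-4,4] → [-4,4] (no change)
  #42 pop 3: in=[-4,4] → [-4,4] (no change)
  #43 pop 5: in=[-4,4] → [-4,4] (no change)

Fixpoint:
  val[0] = [-4,4]
  val[1] = [-4,4]
  val[2] = [-4,4]
  val[3] = [-4,4]
  val[4] = [-4,4]
  val[5] = [-4,4]
  val[6] = [-3,4]
  val[7] = [-4,4]

no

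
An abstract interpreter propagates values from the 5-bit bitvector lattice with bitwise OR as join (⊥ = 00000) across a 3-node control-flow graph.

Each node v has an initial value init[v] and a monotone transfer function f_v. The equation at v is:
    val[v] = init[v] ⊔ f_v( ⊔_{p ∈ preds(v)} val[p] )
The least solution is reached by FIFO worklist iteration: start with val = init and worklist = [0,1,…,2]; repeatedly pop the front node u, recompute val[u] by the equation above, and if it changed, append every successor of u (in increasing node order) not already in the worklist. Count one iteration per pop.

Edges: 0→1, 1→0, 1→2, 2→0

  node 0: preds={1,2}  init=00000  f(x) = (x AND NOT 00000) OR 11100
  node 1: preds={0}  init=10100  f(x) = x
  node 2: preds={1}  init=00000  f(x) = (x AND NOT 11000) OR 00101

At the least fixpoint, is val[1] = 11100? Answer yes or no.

Trace (7 dequeues):
  [1] u=0 | in 10100 | out 11100 | prev 00000 | push {}
  [2] u=1 | in 11100 | out 11100 | prev 10100 | push {0}
  [3] u=2 | in 11100 | out 00101 | prev 00000 | push {}
  [4] u=0 | in 11101 | out 11101 | prev 11100 | push {1}
  [5] u=1 | in 11101 | out 11101 | prev 11100 | push {0,2}
  [6] u=0 | in 11101 | out 11101 | ==
  [7] u=2 | in 11101 | out 00101 | ==

Converged values:
  [0] 11101
  [1] 11101
  [2] 00101

no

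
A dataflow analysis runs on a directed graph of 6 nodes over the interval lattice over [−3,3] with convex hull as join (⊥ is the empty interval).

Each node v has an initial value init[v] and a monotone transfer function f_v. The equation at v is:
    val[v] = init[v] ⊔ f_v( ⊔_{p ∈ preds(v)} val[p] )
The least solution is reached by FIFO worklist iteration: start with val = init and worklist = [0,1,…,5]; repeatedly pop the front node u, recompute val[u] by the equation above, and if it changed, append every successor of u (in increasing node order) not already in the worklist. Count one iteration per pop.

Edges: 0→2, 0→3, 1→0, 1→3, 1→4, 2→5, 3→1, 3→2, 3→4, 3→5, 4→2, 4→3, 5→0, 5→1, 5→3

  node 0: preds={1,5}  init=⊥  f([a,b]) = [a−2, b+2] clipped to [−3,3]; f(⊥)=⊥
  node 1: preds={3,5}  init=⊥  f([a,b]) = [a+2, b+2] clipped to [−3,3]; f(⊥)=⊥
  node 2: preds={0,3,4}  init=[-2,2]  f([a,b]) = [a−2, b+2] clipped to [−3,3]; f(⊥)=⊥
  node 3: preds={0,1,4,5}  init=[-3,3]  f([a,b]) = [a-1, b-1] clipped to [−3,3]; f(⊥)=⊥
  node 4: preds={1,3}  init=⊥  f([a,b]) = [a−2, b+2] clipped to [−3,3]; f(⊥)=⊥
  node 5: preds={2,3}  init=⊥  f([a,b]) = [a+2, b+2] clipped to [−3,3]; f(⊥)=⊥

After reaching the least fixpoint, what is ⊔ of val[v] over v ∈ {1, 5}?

[-1,3]

Trace (10 dequeues):
  [1] u=0 | in ⊥ | out ⊥ | ==
  [2] u=1 | in [-3,3] | out [-1,3] | prev ⊥ | push {0}
  [3] u=2 | in [-3,3] | out [-3,3] | prev [-2,2] | push {}
  [4] u=3 | in [-1,3] | out [-3,3] | ==
  [5] u=4 | in [-3,3] | out [-3,3] | prev ⊥ | push {2,3}
  [6] u=5 | in [-3,3] | out [-1,3] | prev ⊥ | push {1}
  [7] u=0 | in [-1,3] | out [-3,3] | prev ⊥ | push {}
  [8] u=2 | in [-3,3] | out [-3,3] | ==
  [9] u=3 | in [-3,3] | out [-3,3] | ==
  [10] u=1 | in [-3,3] | out [-1,3] | ==

Converged values:
  [0] [-3,3]
  [1] [-1,3]
  [2] [-3,3]
  [3] [-3,3]
  [4] [-3,3]
  [5] [-1,3]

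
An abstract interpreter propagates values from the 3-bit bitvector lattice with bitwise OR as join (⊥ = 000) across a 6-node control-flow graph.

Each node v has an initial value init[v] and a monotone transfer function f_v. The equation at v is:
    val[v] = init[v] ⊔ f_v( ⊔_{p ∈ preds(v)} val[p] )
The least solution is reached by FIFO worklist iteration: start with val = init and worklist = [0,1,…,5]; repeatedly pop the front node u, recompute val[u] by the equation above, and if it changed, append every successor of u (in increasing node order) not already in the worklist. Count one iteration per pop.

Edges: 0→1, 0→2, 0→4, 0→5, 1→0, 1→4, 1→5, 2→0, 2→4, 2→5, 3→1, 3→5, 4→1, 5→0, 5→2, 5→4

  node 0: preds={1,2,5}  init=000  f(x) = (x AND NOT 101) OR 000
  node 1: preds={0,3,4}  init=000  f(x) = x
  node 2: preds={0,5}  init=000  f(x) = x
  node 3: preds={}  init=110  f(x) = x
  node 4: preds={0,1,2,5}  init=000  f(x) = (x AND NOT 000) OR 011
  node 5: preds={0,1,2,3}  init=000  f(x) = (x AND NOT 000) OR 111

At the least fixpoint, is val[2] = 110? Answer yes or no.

Trace (12 dequeues):
  [1] u=0 | in 000 | out 000 | ==
  [2] u=1 | in 110 | out 110 | prev 000 | push {0}
  [3] u=2 | in 000 | out 000 | ==
  [4] u=3 | in 000 | out 110 | ==
  [5] u=4 | in 110 | out 111 | prev 000 | push {1}
  [6] u=5 | in 110 | out 111 | prev 000 | push {2,4}
  [7] u=0 | in 111 | out 010 | prev 000 | push {5}
  [8] u=1 | in 111 | out 111 | prev 110 | push {0}
  [9] u=2 | in 111 | out 111 | prev 000 | push {}
  [10] u=4 | in 111 | out 111 | ==
  [11] u=5 | in 111 | out 111 | ==
  [12] u=0 | in 111 | out 010 | ==

Converged values:
  [0] 010
  [1] 111
  [2] 111
  [3] 110
  [4] 111
  [5] 111

no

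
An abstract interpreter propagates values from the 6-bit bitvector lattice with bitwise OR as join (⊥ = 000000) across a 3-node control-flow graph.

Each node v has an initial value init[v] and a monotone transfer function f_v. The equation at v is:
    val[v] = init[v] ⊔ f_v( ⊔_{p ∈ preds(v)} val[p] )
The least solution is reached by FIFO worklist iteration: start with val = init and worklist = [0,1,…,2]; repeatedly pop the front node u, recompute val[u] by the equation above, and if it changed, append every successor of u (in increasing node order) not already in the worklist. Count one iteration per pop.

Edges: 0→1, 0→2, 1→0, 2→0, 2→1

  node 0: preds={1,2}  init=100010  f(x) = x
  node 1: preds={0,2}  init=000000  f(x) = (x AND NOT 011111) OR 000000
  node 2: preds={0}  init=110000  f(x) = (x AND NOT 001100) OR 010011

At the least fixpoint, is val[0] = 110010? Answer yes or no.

no

Trace (6 dequeues):
  [1] u=0 | in 110000 | out 110010 | prev 100010 | push {}
  [2] u=1 | in 110010 | out 100000 | prev 000000 | push {0}
  [3] u=2 | in 110010 | out 110011 | prev 110000 | push {1}
  [4] u=0 | in 110011 | out 110011 | prev 110010 | push {2}
  [5] u=1 | in 110011 | out 100000 | ==
  [6] u=2 | in 110011 | out 110011 | ==

Converged values:
  [0] 110011
  [1] 100000
  [2] 110011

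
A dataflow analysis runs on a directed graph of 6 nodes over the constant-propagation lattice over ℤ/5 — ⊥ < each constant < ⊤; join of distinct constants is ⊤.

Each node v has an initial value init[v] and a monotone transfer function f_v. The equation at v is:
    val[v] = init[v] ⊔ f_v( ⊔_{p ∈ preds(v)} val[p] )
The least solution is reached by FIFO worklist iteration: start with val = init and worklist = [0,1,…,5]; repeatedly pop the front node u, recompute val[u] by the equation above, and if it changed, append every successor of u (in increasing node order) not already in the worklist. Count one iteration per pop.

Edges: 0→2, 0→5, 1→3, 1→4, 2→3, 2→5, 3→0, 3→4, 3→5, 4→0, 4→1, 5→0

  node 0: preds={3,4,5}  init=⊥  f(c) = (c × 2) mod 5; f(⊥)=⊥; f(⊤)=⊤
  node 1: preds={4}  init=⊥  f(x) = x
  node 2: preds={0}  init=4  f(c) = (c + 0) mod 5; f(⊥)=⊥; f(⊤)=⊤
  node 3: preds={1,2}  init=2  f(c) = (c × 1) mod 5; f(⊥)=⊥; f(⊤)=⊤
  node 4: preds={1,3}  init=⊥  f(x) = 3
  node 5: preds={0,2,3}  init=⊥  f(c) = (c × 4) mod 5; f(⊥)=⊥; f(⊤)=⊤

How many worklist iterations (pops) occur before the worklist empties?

Iteration log — 12 steps:
  step 1. node 0  ⊔preds=2  new=4  old=⊥  +wl: 
  step 2. node 1  ⊔preds=⊥  new=⊥  stable
  step 3. node 2  ⊔preds=4  new=4  stable
  step 4. node 3  ⊔preds=4  new=⊤  old=2  +wl: 0
  step 5. node 4  ⊔preds=⊤  new=3  old=⊥  +wl: 1
  step 6. node 5  ⊔preds=⊤  new=⊤  old=⊥  +wl: 
  step 7. node 0  ⊔preds=⊤  new=⊤  old=4  +wl: 2,5
  step 8. node 1  ⊔preds=3  new=3  old=⊥  +wl: 3,4
  step 9. node 2  ⊔preds=⊤  new=⊤  old=4  +wl: 
  step 10. node 5  ⊔preds=⊤  new=⊤  stable
  step 11. node 3  ⊔preds=⊤  new=⊤  stable
  step 12. node 4  ⊔preds=⊤  new=3  stable

Least fixpoint reached:
  node 0: ⊤
  node 1: 3
  node 2: ⊤
  node 3: ⊤
  node 4: 3
  node 5: ⊤

12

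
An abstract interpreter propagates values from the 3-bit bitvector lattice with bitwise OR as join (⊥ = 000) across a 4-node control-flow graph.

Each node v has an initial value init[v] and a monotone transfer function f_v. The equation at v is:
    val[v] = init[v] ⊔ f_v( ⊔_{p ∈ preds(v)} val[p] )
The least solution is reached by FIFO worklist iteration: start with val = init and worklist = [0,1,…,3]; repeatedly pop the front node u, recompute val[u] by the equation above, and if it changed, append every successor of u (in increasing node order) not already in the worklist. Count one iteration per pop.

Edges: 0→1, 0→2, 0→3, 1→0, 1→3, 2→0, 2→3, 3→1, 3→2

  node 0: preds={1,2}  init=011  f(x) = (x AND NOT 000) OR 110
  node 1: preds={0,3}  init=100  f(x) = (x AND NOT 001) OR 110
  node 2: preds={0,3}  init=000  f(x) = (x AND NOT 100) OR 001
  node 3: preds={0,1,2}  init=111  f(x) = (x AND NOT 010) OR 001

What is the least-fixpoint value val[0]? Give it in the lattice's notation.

111

Trace (5 dequeues):
  [1] u=0 | in 100 | out 111 | prev 011 | push {}
  [2] u=1 | in 111 | out 110 | prev 100 | push {0}
  [3] u=2 | in 111 | out 011 | prev 000 | push {}
  [4] u=3 | in 111 | out 111 | ==
  [5] u=0 | in 111 | out 111 | ==

Converged values:
  [0] 111
  [1] 110
  [2] 011
  [3] 111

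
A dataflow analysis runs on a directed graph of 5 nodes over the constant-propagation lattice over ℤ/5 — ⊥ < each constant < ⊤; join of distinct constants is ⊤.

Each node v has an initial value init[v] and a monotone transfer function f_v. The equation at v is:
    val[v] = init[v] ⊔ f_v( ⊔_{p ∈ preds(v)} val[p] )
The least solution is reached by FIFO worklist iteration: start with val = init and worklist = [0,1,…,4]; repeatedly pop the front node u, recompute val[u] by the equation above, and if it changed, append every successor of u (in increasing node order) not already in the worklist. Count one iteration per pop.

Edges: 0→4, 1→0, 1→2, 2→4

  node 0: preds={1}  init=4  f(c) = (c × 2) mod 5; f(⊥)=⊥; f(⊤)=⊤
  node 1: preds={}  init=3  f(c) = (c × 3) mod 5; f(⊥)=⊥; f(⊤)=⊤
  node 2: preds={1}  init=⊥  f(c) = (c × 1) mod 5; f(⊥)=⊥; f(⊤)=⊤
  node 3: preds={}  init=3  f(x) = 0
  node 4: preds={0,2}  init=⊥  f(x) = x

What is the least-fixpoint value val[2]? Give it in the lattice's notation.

3

Worklist (5 pops):
  #1 pop 0: in=3 → ⊤ (was 4); enqueue []
  #2 pop 1: in=⊥ → 3 (no change)
  #3 pop 2: in=3 → 3 (was ⊥); enqueue []
  #4 pop 3: in=⊥ → ⊤ (was 3); enqueue []
  #5 pop 4: in=⊤ → ⊤ (was ⊥); enqueue []

Fixpoint:
  val[0] = ⊤
  val[1] = 3
  val[2] = 3
  val[3] = ⊤
  val[4] = ⊤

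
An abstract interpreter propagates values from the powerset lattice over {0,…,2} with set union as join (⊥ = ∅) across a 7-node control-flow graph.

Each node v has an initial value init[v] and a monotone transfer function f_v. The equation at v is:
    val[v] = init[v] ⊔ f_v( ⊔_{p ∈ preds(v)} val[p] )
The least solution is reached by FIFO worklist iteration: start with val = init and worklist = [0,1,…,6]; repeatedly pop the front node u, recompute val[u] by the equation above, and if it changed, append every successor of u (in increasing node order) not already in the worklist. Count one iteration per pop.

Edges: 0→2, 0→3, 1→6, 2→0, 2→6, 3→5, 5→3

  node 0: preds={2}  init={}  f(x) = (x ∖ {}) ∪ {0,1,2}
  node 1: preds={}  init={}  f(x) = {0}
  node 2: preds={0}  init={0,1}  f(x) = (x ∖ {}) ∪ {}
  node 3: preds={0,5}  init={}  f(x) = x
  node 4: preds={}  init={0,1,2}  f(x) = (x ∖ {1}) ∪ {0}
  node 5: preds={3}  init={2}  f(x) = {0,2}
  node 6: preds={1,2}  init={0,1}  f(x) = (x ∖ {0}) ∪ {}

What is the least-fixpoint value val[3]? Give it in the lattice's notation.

Iteration log — 9 steps:
  step 1. node 0  ⊔preds={0,1}  new={0,1,2}  old={}  +wl: 
  step 2. node 1  ⊔preds={}  new={0}  old={}  +wl: 
  step 3. node 2  ⊔preds={0,1,2}  new={0,1,2}  old={0,1}  +wl: 0
  step 4. node 3  ⊔preds={0,1,2}  new={0,1,2}  old={}  +wl: 
  step 5. node 4  ⊔preds={}  new={0,1,2}  stable
  step 6. node 5  ⊔preds={0,1,2}  new={0,2}  old={2}  +wl: 3
  step 7. node 6  ⊔preds={0,1,2}  new={0,1,2}  old={0,1}  +wl: 
  step 8. node 0  ⊔preds={0,1,2}  new={0,1,2}  stable
  step 9. node 3  ⊔preds={0,1,2}  new={0,1,2}  stable

Least fixpoint reached:
  node 0: {0,1,2}
  node 1: {0}
  node 2: {0,1,2}
  node 3: {0,1,2}
  node 4: {0,1,2}
  node 5: {0,2}
  node 6: {0,1,2}

{0,1,2}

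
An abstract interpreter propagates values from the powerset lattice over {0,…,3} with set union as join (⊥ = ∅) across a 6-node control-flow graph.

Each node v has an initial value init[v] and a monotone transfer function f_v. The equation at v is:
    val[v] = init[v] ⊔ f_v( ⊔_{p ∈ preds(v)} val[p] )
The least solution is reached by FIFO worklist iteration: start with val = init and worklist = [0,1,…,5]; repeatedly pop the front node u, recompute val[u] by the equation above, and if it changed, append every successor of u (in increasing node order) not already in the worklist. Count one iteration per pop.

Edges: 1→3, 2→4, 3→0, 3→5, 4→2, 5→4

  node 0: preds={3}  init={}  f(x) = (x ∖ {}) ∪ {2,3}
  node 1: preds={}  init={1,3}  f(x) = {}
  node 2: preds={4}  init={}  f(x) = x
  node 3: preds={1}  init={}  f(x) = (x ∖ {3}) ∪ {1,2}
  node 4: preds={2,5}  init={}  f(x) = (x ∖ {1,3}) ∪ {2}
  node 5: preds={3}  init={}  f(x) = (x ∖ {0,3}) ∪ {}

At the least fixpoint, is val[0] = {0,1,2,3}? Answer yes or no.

no

Iteration log — 9 steps:
  step 1. node 0  ⊔preds={}  new={2,3}  old={}  +wl: 
  step 2. node 1  ⊔preds={}  new={1,3}  stable
  step 3. node 2  ⊔preds={}  new={}  stable
  step 4. node 3  ⊔preds={1,3}  new={1,2}  old={}  +wl: 0
  step 5. node 4  ⊔preds={}  new={2}  old={}  +wl: 2
  step 6. node 5  ⊔preds={1,2}  new={1,2}  old={}  +wl: 4
  step 7. node 0  ⊔preds={1,2}  new={1,2,3}  old={2,3}  +wl: 
  step 8. node 2  ⊔preds={2}  new={2}  old={}  +wl: 
  step 9. node 4  ⊔preds={1,2}  new={2}  stable

Least fixpoint reached:
  node 0: {1,2,3}
  node 1: {1,3}
  node 2: {2}
  node 3: {1,2}
  node 4: {2}
  node 5: {1,2}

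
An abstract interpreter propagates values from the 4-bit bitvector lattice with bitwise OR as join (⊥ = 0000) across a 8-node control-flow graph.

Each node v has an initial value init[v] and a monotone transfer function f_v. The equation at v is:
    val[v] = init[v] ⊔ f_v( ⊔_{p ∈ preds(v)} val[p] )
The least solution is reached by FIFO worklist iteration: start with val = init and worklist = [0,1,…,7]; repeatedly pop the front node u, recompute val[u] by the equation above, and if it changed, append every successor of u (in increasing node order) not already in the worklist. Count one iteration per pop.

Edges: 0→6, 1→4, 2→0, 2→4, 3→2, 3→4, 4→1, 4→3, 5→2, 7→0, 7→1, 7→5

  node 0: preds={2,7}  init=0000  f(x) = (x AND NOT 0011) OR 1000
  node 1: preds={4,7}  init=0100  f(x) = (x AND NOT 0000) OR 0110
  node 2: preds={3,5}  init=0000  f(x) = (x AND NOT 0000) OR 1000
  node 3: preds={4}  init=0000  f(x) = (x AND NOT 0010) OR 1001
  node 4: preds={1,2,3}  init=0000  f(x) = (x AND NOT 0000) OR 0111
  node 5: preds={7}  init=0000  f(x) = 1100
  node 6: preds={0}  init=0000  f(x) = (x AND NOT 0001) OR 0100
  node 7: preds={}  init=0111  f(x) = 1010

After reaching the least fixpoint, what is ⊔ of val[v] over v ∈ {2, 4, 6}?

Trace (16 dequeues):
  [1] u=0 | in 0111 | out 1100 | prev 0000 | push {}
  [2] u=1 | in 0111 | out 0111 | prev 0100 | push {}
  [3] u=2 | in 0000 | out 1000 | prev 0000 | push {0}
  [4] u=3 | in 0000 | out 1001 | prev 0000 | push {2}
  [5] u=4 | in 1111 | out 1111 | prev 0000 | push {1,3}
  [6] u=5 | in 0111 | out 1100 | prev 0000 | push {}
  [7] u=6 | in 1100 | out 1100 | prev 0000 | push {}
  [8] u=7 | in 0000 | out 1111 | prev 0111 | push {5}
  [9] u=0 | in 1111 | out 1100 | ==
  [10] u=2 | in 1101 | out 1101 | prev 1000 | push {0,4}
  [11] u=1 | in 1111 | out 1111 | prev 0111 | push {}
  [12] u=3 | in 1111 | out 1101 | prev 1001 | push {2}
  [13] u=5 | in 1111 | out 1100 | ==
  [14] u=0 | in 1111 | out 1100 | ==
  [15] u=4 | in 1111 | out 1111 | ==
  [16] u=2 | in 1101 | out 1101 | ==

Converged values:
  [0] 1100
  [1] 1111
  [2] 1101
  [3] 1101
  [4] 1111
  [5] 1100
  [6] 1100
  [7] 1111

1111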